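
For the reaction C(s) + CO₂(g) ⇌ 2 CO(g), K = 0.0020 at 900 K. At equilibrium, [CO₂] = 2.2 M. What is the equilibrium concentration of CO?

(C is a pure solid — omitted from K.)
At equilibrium, K = [CO]² / [CO₂] = 0.0020.
([CO])² / (2.2) = 0.0020
[CO]² = 0.00440 ⇒ [CO] = 0.066 M

[CO] = 0.066 M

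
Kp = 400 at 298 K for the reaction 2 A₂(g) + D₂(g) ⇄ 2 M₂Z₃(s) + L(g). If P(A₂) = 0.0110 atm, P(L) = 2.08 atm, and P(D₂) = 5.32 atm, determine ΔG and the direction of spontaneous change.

(M₂Z₃ is a pure solid — omitted from Qp.)
Qp = P(L) / (P(A₂)²·P(D₂)) = (2.08) / ((0.0110)²·(5.32)) = 3230
ΔG = RT ln(Qp/Kp) = (8.314 J mol⁻¹ K⁻¹)(298 K) × ln(3230/400)
   = (2.478 kJ/mol)(2.089) = 5.18 kJ/mol
ΔG > 0, so the forward reaction is non-spontaneous (proceeds in reverse).

ΔG = 5.18 kJ/mol; the forward reaction is non-spontaneous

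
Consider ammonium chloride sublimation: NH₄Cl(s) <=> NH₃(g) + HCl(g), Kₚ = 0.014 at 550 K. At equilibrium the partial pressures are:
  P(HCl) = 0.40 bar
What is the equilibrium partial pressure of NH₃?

P(NH₃) = 0.035 bar

(NH₄Cl is a pure solid — omitted from Kₚ.)
At equilibrium, Kₚ = P(NH₃)·P(HCl) = 0.014.
(P(NH₃))·(0.40) = 0.014
P(NH₃) = 0.0350 = 0.035 bar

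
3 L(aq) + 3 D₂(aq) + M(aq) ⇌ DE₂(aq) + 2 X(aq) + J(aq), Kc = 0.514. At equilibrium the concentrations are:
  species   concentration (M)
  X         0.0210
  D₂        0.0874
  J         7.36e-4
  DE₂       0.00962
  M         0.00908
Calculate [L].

At equilibrium, Kc = [DE₂]·[X]²·[J] / ([L]³·[D₂]³·[M]) = 0.514.
(0.00962)·(0.0210)²·(7.36e-4) / (([L])³·(0.0874)³·(0.00908)) = 0.514
[L]³ = 0.00100 ⇒ [L] = 0.100 M

[L] = 0.100 M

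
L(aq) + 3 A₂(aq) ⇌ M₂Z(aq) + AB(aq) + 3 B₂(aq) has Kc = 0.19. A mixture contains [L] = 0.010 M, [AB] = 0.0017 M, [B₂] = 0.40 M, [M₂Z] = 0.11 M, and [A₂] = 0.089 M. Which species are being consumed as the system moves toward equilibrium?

Qc = [M₂Z]·[AB]·[B₂]³ / ([L]·[A₂]³) = (0.11)·(0.0017)·(0.40)³ / ((0.010)·(0.089)³) = 1.7
Qc = 1.7 > Kc = 0.19: net reverse reaction.

M₂Z, AB, B₂ (products)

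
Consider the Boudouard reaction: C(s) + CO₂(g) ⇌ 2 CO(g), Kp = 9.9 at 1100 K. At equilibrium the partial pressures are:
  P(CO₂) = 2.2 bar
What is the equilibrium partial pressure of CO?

(C is a pure solid — omitted from Kp.)
At equilibrium, Kp = P(CO)² / P(CO₂) = 9.9.
(P(CO))² / (2.2) = 9.9
P(CO)² = 21.8 ⇒ P(CO) = 4.7 bar

P(CO) = 4.7 bar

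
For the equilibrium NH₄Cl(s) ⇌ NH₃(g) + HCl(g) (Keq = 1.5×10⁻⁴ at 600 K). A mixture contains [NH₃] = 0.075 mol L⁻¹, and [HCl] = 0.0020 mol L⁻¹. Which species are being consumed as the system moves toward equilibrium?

(NH₄Cl is a pure solid — omitted from Q.)
Q = [NH₃]·[HCl] = (0.075)·(0.0020) = 1.5×10⁻⁴
Q = 1.5×10⁻⁴ = Keq; the system is at equilibrium.

none (at equilibrium)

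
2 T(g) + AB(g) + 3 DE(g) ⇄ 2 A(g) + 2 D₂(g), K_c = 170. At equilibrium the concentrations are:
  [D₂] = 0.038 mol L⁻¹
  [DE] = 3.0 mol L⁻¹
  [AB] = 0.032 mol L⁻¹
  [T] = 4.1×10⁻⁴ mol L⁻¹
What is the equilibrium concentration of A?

[A] = 0.13 mol L⁻¹

At equilibrium, K_c = [A]²·[D₂]² / ([T]²·[AB]·[DE]³) = 170.
([A])²·(0.038)² / ((4.1×10⁻⁴)²·(0.032)·(3.0)³) = 170
[A]² = 0.0171 ⇒ [A] = 0.13 mol L⁻¹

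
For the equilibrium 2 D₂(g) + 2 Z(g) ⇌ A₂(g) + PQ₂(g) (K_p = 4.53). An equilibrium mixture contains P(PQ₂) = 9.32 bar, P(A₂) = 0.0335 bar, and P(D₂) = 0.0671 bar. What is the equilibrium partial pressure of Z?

P(Z) = 3.91 bar

At equilibrium, K_p = P(A₂)·P(PQ₂) / (P(D₂)²·P(Z)²) = 4.53.
(0.0335)·(9.32) / ((0.0671)²·(P(Z))²) = 4.53
P(Z)² = 15.3 ⇒ P(Z) = 3.91 bar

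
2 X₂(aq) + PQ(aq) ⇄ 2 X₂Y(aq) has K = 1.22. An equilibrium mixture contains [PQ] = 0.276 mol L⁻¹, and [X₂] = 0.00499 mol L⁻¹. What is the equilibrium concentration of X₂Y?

[X₂Y] = 0.00290 mol L⁻¹

At equilibrium, K = [X₂Y]² / ([X₂]²·[PQ]) = 1.22.
([X₂Y])² / ((0.00499)²·(0.276)) = 1.22
[X₂Y]² = 8.38×10⁻⁶ ⇒ [X₂Y] = 0.00290 mol L⁻¹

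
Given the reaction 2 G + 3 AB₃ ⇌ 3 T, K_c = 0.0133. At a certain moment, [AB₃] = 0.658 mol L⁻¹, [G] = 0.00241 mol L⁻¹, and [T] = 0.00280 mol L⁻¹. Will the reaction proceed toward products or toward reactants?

at equilibrium

Q_c = [T]³ / ([G]²·[AB₃]³) = (0.00280)³ / ((0.00241)²·(0.658)³) = 0.0133
Q_c = 0.0133 = K_c, so the system is already at equilibrium.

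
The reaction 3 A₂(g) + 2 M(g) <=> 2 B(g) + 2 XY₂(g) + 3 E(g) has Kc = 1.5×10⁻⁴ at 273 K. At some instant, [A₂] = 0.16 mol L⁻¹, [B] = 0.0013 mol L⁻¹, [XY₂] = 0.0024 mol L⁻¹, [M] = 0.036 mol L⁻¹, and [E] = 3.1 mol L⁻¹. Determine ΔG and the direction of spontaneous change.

ΔG = -2.29 kJ/mol; the forward reaction is spontaneous

Qc = [B]²·[XY₂]²·[E]³ / ([A₂]³·[M]²) = (0.0013)²·(0.0024)²·(3.1)³ / ((0.16)³·(0.036)²) = 5.46×10⁻⁵
ΔG = RT ln(Qc/Kc) = (8.314 J mol⁻¹ K⁻¹)(273 K) × ln(5.46×10⁻⁵/1.5×10⁻⁴)
   = (2.270 kJ/mol)(-1.011) = -2.29 kJ/mol
ΔG < 0, so the forward reaction is spontaneous (proceeds forward).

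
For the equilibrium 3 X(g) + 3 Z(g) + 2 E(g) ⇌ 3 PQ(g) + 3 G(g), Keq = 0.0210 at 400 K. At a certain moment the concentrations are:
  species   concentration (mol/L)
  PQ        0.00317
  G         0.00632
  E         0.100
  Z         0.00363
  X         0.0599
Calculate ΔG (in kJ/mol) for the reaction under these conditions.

ΔG = 4.37 kJ/mol

Q = [PQ]³·[G]³ / ([X]³·[Z]³·[E]²) = (0.00317)³·(0.00632)³ / ((0.0599)³·(0.00363)³·(0.100)²) = 0.0782
ΔG = RT ln(Q/Keq) = (8.314 J mol⁻¹ K⁻¹)(400 K) × ln(0.0782/0.0210)
   = (3.326 kJ/mol)(1.315) = 4.37 kJ/mol
ΔG > 0, so the forward reaction is non-spontaneous (proceeds in reverse).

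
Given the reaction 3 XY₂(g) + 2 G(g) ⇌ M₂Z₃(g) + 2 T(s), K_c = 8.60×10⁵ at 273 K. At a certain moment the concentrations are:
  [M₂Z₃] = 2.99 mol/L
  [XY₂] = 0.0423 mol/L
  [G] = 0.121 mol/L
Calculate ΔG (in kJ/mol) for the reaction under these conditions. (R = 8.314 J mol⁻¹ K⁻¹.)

ΔG = 2.60 kJ/mol

(T is a pure solid — omitted from Q_c.)
Q_c = [M₂Z₃] / ([XY₂]³·[G]²) = (2.99) / ((0.0423)³·(0.121)²) = 2.70×10⁶
ΔG = RT ln(Q_c/K_c) = (8.314 J mol⁻¹ K⁻¹)(273 K) × ln(2.70×10⁶/8.60×10⁵)
   = (2.270 kJ/mol)(1.144) = 2.60 kJ/mol
ΔG > 0, so the forward reaction is non-spontaneous (proceeds in reverse).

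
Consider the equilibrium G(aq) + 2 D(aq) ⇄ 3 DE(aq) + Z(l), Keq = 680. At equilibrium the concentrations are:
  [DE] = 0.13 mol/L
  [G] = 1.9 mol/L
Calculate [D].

[D] = 0.0013 mol/L

(Z is a pure liquid — omitted from Keq.)
At equilibrium, Keq = [DE]³ / ([G]·[D]²) = 680.
(0.13)³ / ((1.9)·([D])²) = 680
[D]² = 1.70×10⁻⁶ ⇒ [D] = 0.0013 mol/L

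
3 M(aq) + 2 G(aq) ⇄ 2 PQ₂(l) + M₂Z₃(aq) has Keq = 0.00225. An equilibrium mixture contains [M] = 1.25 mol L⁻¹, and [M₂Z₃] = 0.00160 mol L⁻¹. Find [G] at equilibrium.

[G] = 0.603 mol L⁻¹

(PQ₂ is a pure liquid — omitted from Keq.)
At equilibrium, Keq = [M₂Z₃] / ([M]³·[G]²) = 0.00225.
(0.00160) / ((1.25)³·([G])²) = 0.00225
[G]² = 0.364 ⇒ [G] = 0.603 mol L⁻¹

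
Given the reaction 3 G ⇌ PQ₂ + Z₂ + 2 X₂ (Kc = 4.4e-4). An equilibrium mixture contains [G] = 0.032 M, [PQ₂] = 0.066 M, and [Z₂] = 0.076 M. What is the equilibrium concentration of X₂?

[X₂] = 0.0017 M

At equilibrium, Kc = [PQ₂]·[Z₂]·[X₂]² / [G]³ = 4.4e-4.
(0.066)·(0.076)·([X₂])² / (0.032)³ = 4.4e-4
[X₂]² = 2.87e-6 ⇒ [X₂] = 0.0017 M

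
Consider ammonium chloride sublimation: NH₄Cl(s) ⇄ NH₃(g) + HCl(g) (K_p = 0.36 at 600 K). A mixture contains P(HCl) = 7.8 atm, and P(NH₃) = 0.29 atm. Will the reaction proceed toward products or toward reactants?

(NH₄Cl is a pure solid — omitted from Q_p.)
Q_p = P(NH₃)·P(HCl) = (0.29)·(7.8) = 2.3
Q_p = 2.3 > K_p = 0.36, so the reverse reaction proceeds.

toward reactants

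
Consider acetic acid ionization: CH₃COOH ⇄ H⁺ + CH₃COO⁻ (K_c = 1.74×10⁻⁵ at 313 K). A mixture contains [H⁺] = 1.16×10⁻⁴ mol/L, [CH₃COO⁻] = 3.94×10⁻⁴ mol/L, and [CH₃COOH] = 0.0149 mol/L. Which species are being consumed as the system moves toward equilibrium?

CH₃COOH (reactants)

Q_c = [H⁺]·[CH₃COO⁻] / [CH₃COOH] = (1.16×10⁻⁴)·(3.94×10⁻⁴) / (0.0149) = 3.07×10⁻⁶
Q_c = 3.07×10⁻⁶ < K_c = 1.74×10⁻⁵: net forward reaction.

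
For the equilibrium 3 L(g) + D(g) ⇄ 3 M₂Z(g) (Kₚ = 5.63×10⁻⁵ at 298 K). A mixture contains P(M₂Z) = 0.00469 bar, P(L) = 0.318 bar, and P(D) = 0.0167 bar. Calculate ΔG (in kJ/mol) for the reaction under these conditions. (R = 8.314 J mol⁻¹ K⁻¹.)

ΔG = 3.04 kJ/mol

Qₚ = P(M₂Z)³ / (P(L)³·P(D)) = (0.00469)³ / ((0.318)³·(0.0167)) = 1.92×10⁻⁴
ΔG = RT ln(Qₚ/Kₚ) = (8.314 J mol⁻¹ K⁻¹)(298 K) × ln(1.92×10⁻⁴/5.63×10⁻⁵)
   = (2.478 kJ/mol)(1.227) = 3.04 kJ/mol
ΔG > 0, so the forward reaction is non-spontaneous (proceeds in reverse).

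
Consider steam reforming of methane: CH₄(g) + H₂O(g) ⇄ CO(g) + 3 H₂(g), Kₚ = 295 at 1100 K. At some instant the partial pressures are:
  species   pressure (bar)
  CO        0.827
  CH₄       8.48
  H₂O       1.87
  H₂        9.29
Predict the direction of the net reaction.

to the right

Qₚ = P(CO)·P(H₂)³ / (P(CH₄)·P(H₂O)) = (0.827)·(9.29)³ / ((8.48)·(1.87)) = 41.8
Qₚ = 41.8 < Kₚ = 295, so the forward reaction proceeds.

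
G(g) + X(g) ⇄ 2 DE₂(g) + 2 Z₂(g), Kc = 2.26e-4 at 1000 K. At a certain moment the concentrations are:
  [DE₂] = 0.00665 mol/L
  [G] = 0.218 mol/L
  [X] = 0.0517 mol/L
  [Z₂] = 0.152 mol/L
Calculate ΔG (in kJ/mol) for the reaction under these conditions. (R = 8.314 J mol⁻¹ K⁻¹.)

ΔG = -7.59 kJ/mol

Qc = [DE₂]²·[Z₂]² / ([G]·[X]) = (0.00665)²·(0.152)² / ((0.218)·(0.0517)) = 9.07e-5
ΔG = RT ln(Qc/Kc) = (8.314 J mol⁻¹ K⁻¹)(1000 K) × ln(9.07e-5/2.26e-4)
   = (8.314 kJ/mol)(-0.9130) = -7.59 kJ/mol
ΔG < 0, so the forward reaction is spontaneous (proceeds forward).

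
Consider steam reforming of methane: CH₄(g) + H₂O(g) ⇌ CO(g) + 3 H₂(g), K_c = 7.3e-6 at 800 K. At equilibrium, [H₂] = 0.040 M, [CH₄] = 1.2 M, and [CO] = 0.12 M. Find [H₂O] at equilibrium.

At equilibrium, K_c = [CO]·[H₂]³ / ([CH₄]·[H₂O]) = 7.3e-6.
(0.12)·(0.040)³ / ((1.2)·([H₂O])) = 7.3e-6
[H₂O] = 0.877 = 0.88 M

[H₂O] = 0.88 M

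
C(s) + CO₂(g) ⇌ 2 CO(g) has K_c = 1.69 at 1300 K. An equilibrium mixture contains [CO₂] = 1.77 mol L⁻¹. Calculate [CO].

(C is a pure solid — omitted from K_c.)
At equilibrium, K_c = [CO]² / [CO₂] = 1.69.
([CO])² / (1.77) = 1.69
[CO]² = 2.99 ⇒ [CO] = 1.73 mol L⁻¹

[CO] = 1.73 mol L⁻¹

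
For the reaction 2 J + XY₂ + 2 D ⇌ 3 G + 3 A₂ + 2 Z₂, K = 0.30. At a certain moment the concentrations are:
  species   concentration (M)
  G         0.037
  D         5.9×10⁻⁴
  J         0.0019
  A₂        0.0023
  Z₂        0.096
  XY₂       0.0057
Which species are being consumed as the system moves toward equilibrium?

Q = [G]³·[A₂]³·[Z₂]² / ([J]²·[XY₂]·[D]²) = (0.037)³·(0.0023)³·(0.096)² / ((0.0019)²·(0.0057)·(5.9×10⁻⁴)²) = 0.79
Q = 0.79 > K = 0.30: net reverse reaction.

G, A₂, Z₂ (products)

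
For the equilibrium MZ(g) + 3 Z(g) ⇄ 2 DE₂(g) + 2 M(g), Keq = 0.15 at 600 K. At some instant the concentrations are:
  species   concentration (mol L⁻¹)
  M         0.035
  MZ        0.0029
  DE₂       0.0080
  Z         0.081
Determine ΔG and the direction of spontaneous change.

Q = [DE₂]²·[M]² / ([MZ]·[Z]³) = (0.0080)²·(0.035)² / ((0.0029)·(0.081)³) = 0.0509
ΔG = RT ln(Q/Keq) = (8.314 J mol⁻¹ K⁻¹)(600 K) × ln(0.0509/0.15)
   = (4.988 kJ/mol)(-1.081) = -5.39 kJ/mol
ΔG < 0, so the forward reaction is spontaneous (proceeds forward).

ΔG = -5.39 kJ/mol; the forward reaction is spontaneous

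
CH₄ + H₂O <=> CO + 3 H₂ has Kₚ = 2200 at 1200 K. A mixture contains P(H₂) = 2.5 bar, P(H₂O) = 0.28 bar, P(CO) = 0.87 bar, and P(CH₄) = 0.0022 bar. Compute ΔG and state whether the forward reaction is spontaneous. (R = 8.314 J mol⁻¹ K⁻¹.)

Qₚ = P(CO)·P(H₂)³ / (P(CH₄)·P(H₂O)) = (0.87)·(2.5)³ / ((0.0022)·(0.28)) = 22100
ΔG = RT ln(Qₚ/Kₚ) = (8.314 J mol⁻¹ K⁻¹)(1200 K) × ln(22100/2200)
   = (9.977 kJ/mol)(2.307) = 23.0 kJ/mol
ΔG > 0, so the forward reaction is non-spontaneous (proceeds in reverse).

ΔG = 23.0 kJ/mol; the forward reaction is non-spontaneous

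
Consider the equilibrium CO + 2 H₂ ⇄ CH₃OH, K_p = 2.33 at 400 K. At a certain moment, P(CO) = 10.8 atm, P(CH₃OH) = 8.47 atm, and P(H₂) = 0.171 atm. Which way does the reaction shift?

reverse (toward reactants)

Q_p = P(CH₃OH) / (P(CO)·P(H₂)²) = (8.47) / ((10.8)·(0.171)²) = 26.8
Q_p = 26.8 > K_p = 2.33, so the reverse reaction proceeds.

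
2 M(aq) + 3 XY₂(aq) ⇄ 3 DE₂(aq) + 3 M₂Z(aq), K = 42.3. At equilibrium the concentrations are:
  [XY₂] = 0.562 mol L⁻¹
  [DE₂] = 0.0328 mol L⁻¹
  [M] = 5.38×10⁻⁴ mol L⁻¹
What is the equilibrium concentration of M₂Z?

At equilibrium, K = [DE₂]³·[M₂Z]³ / ([M]²·[XY₂]³) = 42.3.
(0.0328)³·([M₂Z])³ / ((5.38×10⁻⁴)²·(0.562)³) = 42.3
[M₂Z]³ = 0.0616 ⇒ [M₂Z] = 0.395 mol L⁻¹

[M₂Z] = 0.395 mol L⁻¹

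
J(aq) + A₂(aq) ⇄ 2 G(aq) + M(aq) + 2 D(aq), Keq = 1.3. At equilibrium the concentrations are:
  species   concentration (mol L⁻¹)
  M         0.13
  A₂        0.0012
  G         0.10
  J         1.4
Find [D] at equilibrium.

At equilibrium, Keq = [G]²·[M]·[D]² / ([J]·[A₂]) = 1.3.
(0.10)²·(0.13)·([D])² / ((1.4)·(0.0012)) = 1.3
[D]² = 1.68 ⇒ [D] = 1.3 mol L⁻¹

[D] = 1.3 mol L⁻¹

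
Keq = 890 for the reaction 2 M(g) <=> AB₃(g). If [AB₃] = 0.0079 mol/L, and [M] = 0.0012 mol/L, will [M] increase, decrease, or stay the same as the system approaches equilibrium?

increase

Q = [AB₃] / [M]² = (0.0079) / (0.0012)² = 5500
Q = 5500 > Keq = 890: net reverse reaction.
M is a reactant, so it increases.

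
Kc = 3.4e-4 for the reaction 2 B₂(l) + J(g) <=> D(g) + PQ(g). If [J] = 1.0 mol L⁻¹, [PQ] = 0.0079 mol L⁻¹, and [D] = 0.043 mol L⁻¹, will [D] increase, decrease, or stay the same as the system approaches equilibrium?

(B₂ is a pure liquid — omitted from Qc.)
Qc = [D]·[PQ] / [J] = (0.043)·(0.0079) / (1.0) = 3.4e-4
Qc = 3.4e-4 = Kc; the system is at equilibrium.

stay the same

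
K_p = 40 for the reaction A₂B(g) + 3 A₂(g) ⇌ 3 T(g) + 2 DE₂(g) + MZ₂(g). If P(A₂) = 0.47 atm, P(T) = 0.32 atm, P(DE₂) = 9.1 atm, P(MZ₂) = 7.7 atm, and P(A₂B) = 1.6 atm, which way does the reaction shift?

Q_p = P(T)³·P(DE₂)²·P(MZ₂) / (P(A₂B)·P(A₂)³) = (0.32)³·(9.1)²·(7.7) / ((1.6)·(0.47)³) = 130
Q_p = 130 > K_p = 40, so the reverse reaction proceeds.

toward reactants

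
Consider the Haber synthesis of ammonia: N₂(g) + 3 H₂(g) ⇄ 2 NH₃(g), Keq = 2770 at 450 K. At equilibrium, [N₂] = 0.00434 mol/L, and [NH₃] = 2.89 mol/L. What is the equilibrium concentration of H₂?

At equilibrium, Keq = [NH₃]² / ([N₂]·[H₂]³) = 2770.
(2.89)² / ((0.00434)·([H₂])³) = 2770
[H₂]³ = 0.695 ⇒ [H₂] = 0.886 mol/L

[H₂] = 0.886 mol/L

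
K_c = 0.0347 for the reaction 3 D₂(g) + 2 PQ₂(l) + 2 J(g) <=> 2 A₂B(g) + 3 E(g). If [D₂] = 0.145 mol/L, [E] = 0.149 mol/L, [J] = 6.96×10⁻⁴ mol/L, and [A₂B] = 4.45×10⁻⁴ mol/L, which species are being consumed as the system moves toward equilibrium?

A₂B, E (products)

(PQ₂ is a pure liquid — omitted from Q_c.)
Q_c = [A₂B]²·[E]³ / ([D₂]³·[J]²) = (4.45×10⁻⁴)²·(0.149)³ / ((0.145)³·(6.96×10⁻⁴)²) = 0.444
Q_c = 0.444 > K_c = 0.0347: net reverse reaction.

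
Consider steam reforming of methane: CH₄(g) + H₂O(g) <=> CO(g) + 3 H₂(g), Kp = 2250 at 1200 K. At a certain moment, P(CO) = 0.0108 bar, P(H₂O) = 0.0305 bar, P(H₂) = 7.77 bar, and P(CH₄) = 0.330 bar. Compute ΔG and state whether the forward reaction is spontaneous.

Qp = P(CO)·P(H₂)³ / (P(CH₄)·P(H₂O)) = (0.0108)·(7.77)³ / ((0.330)·(0.0305)) = 503
ΔG = RT ln(Qp/Kp) = (8.314 J mol⁻¹ K⁻¹)(1200 K) × ln(503/2250)
   = (9.977 kJ/mol)(-1.498) = -14.9 kJ/mol
ΔG < 0, so the forward reaction is spontaneous (proceeds forward).

ΔG = -14.9 kJ/mol; the forward reaction is spontaneous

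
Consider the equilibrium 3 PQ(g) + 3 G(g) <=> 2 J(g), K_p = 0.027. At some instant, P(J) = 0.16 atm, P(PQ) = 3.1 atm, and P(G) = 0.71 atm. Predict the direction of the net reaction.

Q_p = P(J)² / (P(PQ)³·P(G)³) = (0.16)² / ((3.1)³·(0.71)³) = 0.0024
Q_p = 0.0024 < K_p = 0.027, so the forward reaction proceeds.

forward (toward products)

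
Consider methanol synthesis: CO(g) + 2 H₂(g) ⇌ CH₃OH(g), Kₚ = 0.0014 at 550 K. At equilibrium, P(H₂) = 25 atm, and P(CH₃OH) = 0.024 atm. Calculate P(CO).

At equilibrium, Kₚ = P(CH₃OH) / (P(CO)·P(H₂)²) = 0.0014.
(0.024) / ((P(CO))·(25)²) = 0.0014
P(CO) = 0.0274 = 0.027 atm

P(CO) = 0.027 atm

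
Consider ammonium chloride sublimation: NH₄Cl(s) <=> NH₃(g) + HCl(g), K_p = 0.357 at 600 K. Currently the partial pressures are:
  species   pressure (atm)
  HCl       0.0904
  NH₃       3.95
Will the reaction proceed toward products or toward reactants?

neither direction; the system is at equilibrium

(NH₄Cl is a pure solid — omitted from Q_p.)
Q_p = P(NH₃)·P(HCl) = (3.95)·(0.0904) = 0.357
Q_p = 0.357 = K_p, so the system is already at equilibrium.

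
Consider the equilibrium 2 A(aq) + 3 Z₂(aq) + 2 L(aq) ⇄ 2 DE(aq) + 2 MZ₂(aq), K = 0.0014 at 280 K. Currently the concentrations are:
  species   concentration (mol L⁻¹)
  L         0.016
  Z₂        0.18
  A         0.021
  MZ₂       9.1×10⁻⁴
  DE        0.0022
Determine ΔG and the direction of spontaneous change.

Q = [DE]²·[MZ₂]² / ([A]²·[Z₂]³·[L]²) = (0.0022)²·(9.1×10⁻⁴)² / ((0.021)²·(0.18)³·(0.016)²) = 0.00609
ΔG = RT ln(Q/K) = (8.314 J mol⁻¹ K⁻¹)(280 K) × ln(0.00609/0.0014)
   = (2.328 kJ/mol)(1.470) = 3.42 kJ/mol
ΔG > 0, so the forward reaction is non-spontaneous (proceeds in reverse).

ΔG = 3.42 kJ/mol; the forward reaction is non-spontaneous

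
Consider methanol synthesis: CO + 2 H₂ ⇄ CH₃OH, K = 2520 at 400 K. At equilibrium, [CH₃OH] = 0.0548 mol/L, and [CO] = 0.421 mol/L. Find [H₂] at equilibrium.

[H₂] = 0.00719 mol/L

At equilibrium, K = [CH₃OH] / ([CO]·[H₂]²) = 2520.
(0.0548) / ((0.421)·([H₂])²) = 2520
[H₂]² = 5.17e-5 ⇒ [H₂] = 0.00719 mol/L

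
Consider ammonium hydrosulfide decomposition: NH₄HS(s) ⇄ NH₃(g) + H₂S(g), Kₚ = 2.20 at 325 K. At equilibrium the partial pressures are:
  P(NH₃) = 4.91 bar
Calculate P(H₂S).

P(H₂S) = 0.448 bar

(NH₄HS is a pure solid — omitted from Kₚ.)
At equilibrium, Kₚ = P(NH₃)·P(H₂S) = 2.20.
(4.91)·(P(H₂S)) = 2.20
P(H₂S) = 0.448 bar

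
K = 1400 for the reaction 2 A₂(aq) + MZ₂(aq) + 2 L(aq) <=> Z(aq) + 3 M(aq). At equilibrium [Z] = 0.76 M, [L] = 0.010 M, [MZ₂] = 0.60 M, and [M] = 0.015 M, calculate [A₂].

[A₂] = 0.0055 M

At equilibrium, K = [Z]·[M]³ / ([A₂]²·[MZ₂]·[L]²) = 1400.
(0.76)·(0.015)³ / (([A₂])²·(0.60)·(0.010)²) = 1400
[A₂]² = 3.05×10⁻⁵ ⇒ [A₂] = 0.0055 M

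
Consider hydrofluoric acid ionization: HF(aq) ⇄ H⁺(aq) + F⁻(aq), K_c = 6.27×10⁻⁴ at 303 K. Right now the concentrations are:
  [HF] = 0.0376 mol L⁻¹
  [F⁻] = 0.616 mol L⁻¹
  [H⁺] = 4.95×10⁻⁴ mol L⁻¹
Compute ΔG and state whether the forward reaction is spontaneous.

ΔG = 6.45 kJ/mol; the forward reaction is non-spontaneous

Q_c = [H⁺]·[F⁻] / [HF] = (4.95×10⁻⁴)·(0.616) / (0.0376) = 0.00811
ΔG = RT ln(Q_c/K_c) = (8.314 J mol⁻¹ K⁻¹)(303 K) × ln(0.00811/6.27×10⁻⁴)
   = (2.519 kJ/mol)(2.560) = 6.45 kJ/mol
ΔG > 0, so the forward reaction is non-spontaneous (proceeds in reverse).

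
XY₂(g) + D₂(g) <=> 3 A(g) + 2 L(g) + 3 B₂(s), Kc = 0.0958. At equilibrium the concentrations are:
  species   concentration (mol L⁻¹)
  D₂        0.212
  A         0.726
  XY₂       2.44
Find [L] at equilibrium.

(B₂ is a pure solid — omitted from Kc.)
At equilibrium, Kc = [A]³·[L]² / ([XY₂]·[D₂]) = 0.0958.
(0.726)³·([L])² / ((2.44)·(0.212)) = 0.0958
[L]² = 0.130 ⇒ [L] = 0.360 mol L⁻¹

[L] = 0.360 mol L⁻¹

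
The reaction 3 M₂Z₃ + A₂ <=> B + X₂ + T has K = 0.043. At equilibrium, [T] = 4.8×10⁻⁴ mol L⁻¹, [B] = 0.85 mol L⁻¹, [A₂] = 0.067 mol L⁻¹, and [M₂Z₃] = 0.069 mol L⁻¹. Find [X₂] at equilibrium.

At equilibrium, K = [B]·[X₂]·[T] / ([M₂Z₃]³·[A₂]) = 0.043.
(0.85)·([X₂])·(4.8×10⁻⁴) / ((0.069)³·(0.067)) = 0.043
[X₂] = 0.00232 = 0.0023 mol L⁻¹

[X₂] = 0.0023 mol L⁻¹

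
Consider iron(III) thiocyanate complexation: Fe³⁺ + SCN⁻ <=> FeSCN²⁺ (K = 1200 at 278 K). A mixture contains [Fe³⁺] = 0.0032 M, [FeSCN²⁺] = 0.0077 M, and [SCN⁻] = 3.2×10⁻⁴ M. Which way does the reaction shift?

reverse (toward reactants)

Q = [FeSCN²⁺] / ([Fe³⁺]·[SCN⁻]) = (0.0077) / ((0.0032)·(3.2×10⁻⁴)) = 7500
Q = 7500 > K = 1200, so the reverse reaction proceeds.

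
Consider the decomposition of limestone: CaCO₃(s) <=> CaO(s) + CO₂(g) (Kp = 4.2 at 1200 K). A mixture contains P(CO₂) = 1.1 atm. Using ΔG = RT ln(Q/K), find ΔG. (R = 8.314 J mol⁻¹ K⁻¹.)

ΔG = -13.4 kJ/mol

(CaCO₃, CaO are pure solids — omitted from Qp.)
Qp = P(CO₂) = 1.10
ΔG = RT ln(Qp/Kp) = (8.314 J mol⁻¹ K⁻¹)(1200 K) × ln(1.10/4.2)
   = (9.977 kJ/mol)(-1.340) = -13.4 kJ/mol
ΔG < 0, so the forward reaction is spontaneous (proceeds forward).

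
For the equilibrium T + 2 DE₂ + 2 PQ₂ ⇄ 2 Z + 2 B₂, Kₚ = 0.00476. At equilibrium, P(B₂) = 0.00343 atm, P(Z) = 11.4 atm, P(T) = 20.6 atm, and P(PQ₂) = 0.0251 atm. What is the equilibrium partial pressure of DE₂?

At equilibrium, Kₚ = P(Z)²·P(B₂)² / (P(T)·P(DE₂)²·P(PQ₂)²) = 0.00476.
(11.4)²·(0.00343)² / ((20.6)·(P(DE₂))²·(0.0251)²) = 0.00476
P(DE₂)² = 24.8 ⇒ P(DE₂) = 4.97 atm

P(DE₂) = 4.97 atm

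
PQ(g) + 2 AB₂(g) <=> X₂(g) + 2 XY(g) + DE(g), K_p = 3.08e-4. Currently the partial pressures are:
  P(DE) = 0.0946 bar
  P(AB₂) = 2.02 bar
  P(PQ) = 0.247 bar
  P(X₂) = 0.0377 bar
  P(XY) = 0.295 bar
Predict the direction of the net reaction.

Q_p = P(X₂)·P(XY)²·P(DE) / (P(PQ)·P(AB₂)²) = (0.0377)·(0.295)²·(0.0946) / ((0.247)·(2.02)²) = 3.08e-4
Q_p = 3.08e-4 = K_p, so the system is already at equilibrium.

at equilibrium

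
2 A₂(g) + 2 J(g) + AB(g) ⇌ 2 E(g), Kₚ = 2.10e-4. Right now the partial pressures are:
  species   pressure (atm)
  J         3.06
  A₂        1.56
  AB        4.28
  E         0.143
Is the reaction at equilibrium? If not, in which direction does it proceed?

at equilibrium

Qₚ = P(E)² / (P(A₂)²·P(J)²·P(AB)) = (0.143)² / ((1.56)²·(3.06)²·(4.28)) = 2.10e-4
Qₚ = 2.10e-4 = Kₚ, so the system is already at equilibrium.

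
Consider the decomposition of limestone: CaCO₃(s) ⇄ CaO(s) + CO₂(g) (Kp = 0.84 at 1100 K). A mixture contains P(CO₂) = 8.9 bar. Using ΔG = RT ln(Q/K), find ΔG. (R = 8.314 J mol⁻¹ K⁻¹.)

ΔG = 21.6 kJ/mol

(CaCO₃, CaO are pure solids — omitted from Qp.)
Qp = P(CO₂) = 8.90
ΔG = RT ln(Qp/Kp) = (8.314 J mol⁻¹ K⁻¹)(1100 K) × ln(8.90/0.84)
   = (9.145 kJ/mol)(2.360) = 21.6 kJ/mol
ΔG > 0, so the forward reaction is non-spontaneous (proceeds in reverse).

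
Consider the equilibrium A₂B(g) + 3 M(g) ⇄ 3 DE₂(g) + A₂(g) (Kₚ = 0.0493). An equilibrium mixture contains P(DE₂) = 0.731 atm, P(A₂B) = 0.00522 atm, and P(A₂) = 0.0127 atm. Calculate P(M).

At equilibrium, Kₚ = P(DE₂)³·P(A₂) / (P(A₂B)·P(M)³) = 0.0493.
(0.731)³·(0.0127) / ((0.00522)·(P(M))³) = 0.0493
P(M)³ = 19.3 ⇒ P(M) = 2.68 atm

P(M) = 2.68 atm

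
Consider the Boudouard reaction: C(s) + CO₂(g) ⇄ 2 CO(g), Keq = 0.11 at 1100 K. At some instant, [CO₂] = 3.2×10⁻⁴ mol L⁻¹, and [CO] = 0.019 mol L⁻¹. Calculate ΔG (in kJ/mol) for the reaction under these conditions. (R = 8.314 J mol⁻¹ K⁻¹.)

ΔG = 21.3 kJ/mol

(C is a pure solid — omitted from Q.)
Q = [CO]² / [CO₂] = (0.019)² / (3.2×10⁻⁴) = 1.13
ΔG = RT ln(Q/Keq) = (8.314 J mol⁻¹ K⁻¹)(1100 K) × ln(1.13/0.11)
   = (9.145 kJ/mol)(2.329) = 21.3 kJ/mol
ΔG > 0, so the forward reaction is non-spontaneous (proceeds in reverse).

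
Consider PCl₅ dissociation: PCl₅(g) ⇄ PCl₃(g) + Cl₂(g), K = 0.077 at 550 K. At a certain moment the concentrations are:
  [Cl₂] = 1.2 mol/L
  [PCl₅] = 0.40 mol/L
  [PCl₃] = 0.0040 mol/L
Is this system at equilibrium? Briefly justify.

no; Q < K, reaction proceeds forward

Q = [PCl₃]·[Cl₂] / [PCl₅] = (0.0040)·(1.2) / (0.40) = 0.012
Q = 0.012 < K = 0.077: net forward reaction.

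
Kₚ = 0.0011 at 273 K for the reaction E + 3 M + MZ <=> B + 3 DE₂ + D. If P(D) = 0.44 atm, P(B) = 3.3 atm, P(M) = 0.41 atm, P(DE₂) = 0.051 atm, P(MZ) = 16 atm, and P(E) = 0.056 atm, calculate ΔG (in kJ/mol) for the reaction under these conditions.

ΔG = 2.37 kJ/mol

Qₚ = P(B)·P(DE₂)³·P(D) / (P(E)·P(M)³·P(MZ)) = (3.3)·(0.051)³·(0.44) / ((0.056)·(0.41)³·(16)) = 0.00312
ΔG = RT ln(Qₚ/Kₚ) = (8.314 J mol⁻¹ K⁻¹)(273 K) × ln(0.00312/0.0011)
   = (2.270 kJ/mol)(1.043) = 2.37 kJ/mol
ΔG > 0, so the forward reaction is non-spontaneous (proceeds in reverse).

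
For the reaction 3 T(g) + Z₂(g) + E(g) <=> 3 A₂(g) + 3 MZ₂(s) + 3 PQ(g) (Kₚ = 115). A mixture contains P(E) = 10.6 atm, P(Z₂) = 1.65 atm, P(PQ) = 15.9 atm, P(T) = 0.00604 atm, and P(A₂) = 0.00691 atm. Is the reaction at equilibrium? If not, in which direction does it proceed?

in the reverse direction

(MZ₂ is a pure solid — omitted from Qₚ.)
Qₚ = P(A₂)³·P(PQ)³ / (P(T)³·P(Z₂)·P(E)) = (0.00691)³·(15.9)³ / ((0.00604)³·(1.65)·(10.6)) = 344
Qₚ = 344 > Kₚ = 115, so the reverse reaction proceeds.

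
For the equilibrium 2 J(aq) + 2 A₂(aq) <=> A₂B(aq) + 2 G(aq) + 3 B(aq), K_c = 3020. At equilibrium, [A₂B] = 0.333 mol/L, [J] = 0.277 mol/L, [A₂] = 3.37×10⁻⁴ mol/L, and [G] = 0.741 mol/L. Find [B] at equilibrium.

At equilibrium, K_c = [A₂B]·[G]²·[B]³ / ([J]²·[A₂]²) = 3020.
(0.333)·(0.741)²·([B])³ / ((0.277)²·(3.37×10⁻⁴)²) = 3020
[B]³ = 1.44×10⁻⁴ ⇒ [B] = 0.0524 mol/L

[B] = 0.0524 mol/L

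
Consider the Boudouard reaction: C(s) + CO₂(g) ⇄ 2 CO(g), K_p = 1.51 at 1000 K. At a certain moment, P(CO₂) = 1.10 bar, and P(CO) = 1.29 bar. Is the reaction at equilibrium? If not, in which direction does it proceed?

neither direction; the system is at equilibrium

(C is a pure solid — omitted from Q_p.)
Q_p = P(CO)² / P(CO₂) = (1.29)² / (1.10) = 1.51
Q_p = 1.51 = K_p, so the system is already at equilibrium.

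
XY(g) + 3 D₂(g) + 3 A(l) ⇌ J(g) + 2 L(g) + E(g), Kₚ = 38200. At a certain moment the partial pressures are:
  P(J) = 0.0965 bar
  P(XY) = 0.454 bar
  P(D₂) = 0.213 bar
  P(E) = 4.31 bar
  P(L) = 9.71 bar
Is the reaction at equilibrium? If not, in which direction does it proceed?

(A is a pure liquid — omitted from Qₚ.)
Qₚ = P(J)·P(L)²·P(E) / (P(XY)·P(D₂)³) = (0.0965)·(9.71)²·(4.31) / ((0.454)·(0.213)³) = 8940
Qₚ = 8940 < Kₚ = 38200, so the forward reaction proceeds.

forward (toward products)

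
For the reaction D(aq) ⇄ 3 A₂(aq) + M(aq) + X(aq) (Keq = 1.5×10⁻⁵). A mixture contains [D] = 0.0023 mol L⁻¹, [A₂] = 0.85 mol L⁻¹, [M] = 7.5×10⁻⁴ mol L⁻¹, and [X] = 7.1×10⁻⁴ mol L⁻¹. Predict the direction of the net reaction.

Q = [A₂]³·[M]·[X] / [D] = (0.85)³·(7.5×10⁻⁴)·(7.1×10⁻⁴) / (0.0023) = 1.4×10⁻⁴
Q = 1.4×10⁻⁴ > Keq = 1.5×10⁻⁵, so the reverse reaction proceeds.

in the reverse direction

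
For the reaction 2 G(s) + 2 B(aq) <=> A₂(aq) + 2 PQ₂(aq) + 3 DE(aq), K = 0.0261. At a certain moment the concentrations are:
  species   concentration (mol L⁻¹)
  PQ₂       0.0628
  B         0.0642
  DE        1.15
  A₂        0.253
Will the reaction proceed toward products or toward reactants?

(G is a pure solid — omitted from Q.)
Q = [A₂]·[PQ₂]²·[DE]³ / [B]² = (0.253)·(0.0628)²·(1.15)³ / (0.0642)² = 0.368
Q = 0.368 > K = 0.0261, so the reverse reaction proceeds.

in the reverse direction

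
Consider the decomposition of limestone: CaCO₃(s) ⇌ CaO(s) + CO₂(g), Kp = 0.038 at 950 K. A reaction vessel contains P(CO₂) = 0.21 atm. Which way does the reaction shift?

(CaCO₃, CaO are pure solids — omitted from Qp.)
Qp = P(CO₂) = 0.21
Qp = 0.21 > Kp = 0.038, so the reverse reaction proceeds.

to the left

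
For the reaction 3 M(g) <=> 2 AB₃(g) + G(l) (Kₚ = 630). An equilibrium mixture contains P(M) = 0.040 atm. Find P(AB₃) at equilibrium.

P(AB₃) = 0.20 atm

(G is a pure liquid — omitted from Kₚ.)
At equilibrium, Kₚ = P(AB₃)² / P(M)³ = 630.
(P(AB₃))² / (0.040)³ = 630
P(AB₃)² = 0.0403 ⇒ P(AB₃) = 0.20 atm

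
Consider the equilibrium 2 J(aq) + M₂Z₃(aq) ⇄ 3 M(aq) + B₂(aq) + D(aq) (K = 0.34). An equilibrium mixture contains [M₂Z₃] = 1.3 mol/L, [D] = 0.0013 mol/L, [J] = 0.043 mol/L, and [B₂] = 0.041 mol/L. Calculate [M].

[M] = 2.5 mol/L

At equilibrium, K = [M]³·[B₂]·[D] / ([J]²·[M₂Z₃]) = 0.34.
([M])³·(0.041)·(0.0013) / ((0.043)²·(1.3)) = 0.34
[M]³ = 15.3 ⇒ [M] = 2.5 mol/L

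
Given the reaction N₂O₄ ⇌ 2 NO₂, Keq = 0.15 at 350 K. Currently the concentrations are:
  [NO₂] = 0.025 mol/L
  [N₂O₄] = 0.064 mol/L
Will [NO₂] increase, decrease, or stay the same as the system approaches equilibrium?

Q = [NO₂]² / [N₂O₄] = (0.025)² / (0.064) = 0.0098
Q = 0.0098 < Keq = 0.15: net forward reaction.
NO₂ is a product, so it increases.

increase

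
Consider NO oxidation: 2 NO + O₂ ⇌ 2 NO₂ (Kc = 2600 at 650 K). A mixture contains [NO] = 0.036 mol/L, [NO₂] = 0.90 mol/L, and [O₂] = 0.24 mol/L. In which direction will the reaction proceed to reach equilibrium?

neither direction; the system is at equilibrium

Qc = [NO₂]² / ([NO]²·[O₂]) = (0.90)² / ((0.036)²·(0.24)) = 2600
Qc = 2600 = Kc, so the system is already at equilibrium.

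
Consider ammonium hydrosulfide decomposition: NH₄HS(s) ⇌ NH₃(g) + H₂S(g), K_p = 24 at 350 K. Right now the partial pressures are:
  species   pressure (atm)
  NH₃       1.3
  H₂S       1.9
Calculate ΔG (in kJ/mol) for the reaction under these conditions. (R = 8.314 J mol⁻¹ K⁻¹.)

ΔG = -6.62 kJ/mol

(NH₄HS is a pure solid — omitted from Q_p.)
Q_p = P(NH₃)·P(H₂S) = (1.3)·(1.9) = 2.47
ΔG = RT ln(Q_p/K_p) = (8.314 J mol⁻¹ K⁻¹)(350 K) × ln(2.47/24)
   = (2.910 kJ/mol)(-2.274) = -6.62 kJ/mol
ΔG < 0, so the forward reaction is spontaneous (proceeds forward).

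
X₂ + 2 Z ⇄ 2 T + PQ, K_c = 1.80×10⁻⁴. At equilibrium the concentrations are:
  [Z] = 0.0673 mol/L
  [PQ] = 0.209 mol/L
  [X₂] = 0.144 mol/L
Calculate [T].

[T] = 7.49×10⁻⁴ mol/L

At equilibrium, K_c = [T]²·[PQ] / ([X₂]·[Z]²) = 1.80×10⁻⁴.
([T])²·(0.209) / ((0.144)·(0.0673)²) = 1.80×10⁻⁴
[T]² = 5.62×10⁻⁷ ⇒ [T] = 7.49×10⁻⁴ mol/L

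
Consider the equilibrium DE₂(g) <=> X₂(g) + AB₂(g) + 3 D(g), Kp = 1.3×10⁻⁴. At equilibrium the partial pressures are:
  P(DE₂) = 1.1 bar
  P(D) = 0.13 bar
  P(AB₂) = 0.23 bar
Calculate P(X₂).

P(X₂) = 0.28 bar

At equilibrium, Kp = P(X₂)·P(AB₂)·P(D)³ / P(DE₂) = 1.3×10⁻⁴.
(P(X₂))·(0.23)·(0.13)³ / (1.1) = 1.3×10⁻⁴
P(X₂) = 0.283 = 0.28 bar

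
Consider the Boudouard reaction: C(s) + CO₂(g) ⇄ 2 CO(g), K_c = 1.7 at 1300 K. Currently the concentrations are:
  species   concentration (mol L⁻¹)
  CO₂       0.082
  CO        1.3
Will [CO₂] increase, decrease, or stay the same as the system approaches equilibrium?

(C is a pure solid — omitted from Q_c.)
Q_c = [CO]² / [CO₂] = (1.3)² / (0.082) = 21
Q_c = 21 > K_c = 1.7: net reverse reaction.
CO₂ is a reactant, so it increases.

increase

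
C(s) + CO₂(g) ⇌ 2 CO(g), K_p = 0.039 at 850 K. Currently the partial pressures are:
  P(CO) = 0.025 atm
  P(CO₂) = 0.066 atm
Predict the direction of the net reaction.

toward products

(C is a pure solid — omitted from Q_p.)
Q_p = P(CO)² / P(CO₂) = (0.025)² / (0.066) = 0.0095
Q_p = 0.0095 < K_p = 0.039, so the forward reaction proceeds.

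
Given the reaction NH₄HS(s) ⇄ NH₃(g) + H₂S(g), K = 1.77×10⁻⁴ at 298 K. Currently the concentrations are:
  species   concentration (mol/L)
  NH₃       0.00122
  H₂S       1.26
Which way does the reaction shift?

reverse (toward reactants)

(NH₄HS is a pure solid — omitted from Q.)
Q = [NH₃]·[H₂S] = (0.00122)·(1.26) = 0.00154
Q = 0.00154 > K = 1.77×10⁻⁴, so the reverse reaction proceeds.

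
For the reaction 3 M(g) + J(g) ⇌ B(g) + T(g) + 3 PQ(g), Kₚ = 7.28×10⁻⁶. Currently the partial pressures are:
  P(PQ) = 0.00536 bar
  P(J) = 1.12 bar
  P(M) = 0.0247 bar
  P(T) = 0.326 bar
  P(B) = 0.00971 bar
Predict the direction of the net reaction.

toward reactants

Qₚ = P(B)·P(T)·P(PQ)³ / (P(M)³·P(J)) = (0.00971)·(0.326)·(0.00536)³ / ((0.0247)³·(1.12)) = 2.89×10⁻⁵
Qₚ = 2.89×10⁻⁵ > Kₚ = 7.28×10⁻⁶, so the reverse reaction proceeds.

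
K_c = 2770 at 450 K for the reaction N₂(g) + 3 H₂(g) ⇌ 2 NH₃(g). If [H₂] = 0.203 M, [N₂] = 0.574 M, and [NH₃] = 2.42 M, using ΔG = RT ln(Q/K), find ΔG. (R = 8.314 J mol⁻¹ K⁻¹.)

Q_c = [NH₃]² / ([N₂]·[H₂]³) = (2.42)² / ((0.574)·(0.203)³) = 1220
ΔG = RT ln(Q_c/K_c) = (8.314 J mol⁻¹ K⁻¹)(450 K) × ln(1220/2770)
   = (3.741 kJ/mol)(-0.8200) = -3.07 kJ/mol
ΔG < 0, so the forward reaction is spontaneous (proceeds forward).

ΔG = -3.07 kJ/mol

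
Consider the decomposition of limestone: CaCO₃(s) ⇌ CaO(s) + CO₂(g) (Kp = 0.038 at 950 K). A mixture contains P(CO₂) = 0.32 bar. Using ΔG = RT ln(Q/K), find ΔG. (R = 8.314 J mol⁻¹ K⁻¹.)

ΔG = 16.8 kJ/mol

(CaCO₃, CaO are pure solids — omitted from Qp.)
Qp = P(CO₂) = 0.320
ΔG = RT ln(Qp/Kp) = (8.314 J mol⁻¹ K⁻¹)(950 K) × ln(0.320/0.038)
   = (7.898 kJ/mol)(2.131) = 16.8 kJ/mol
ΔG > 0, so the forward reaction is non-spontaneous (proceeds in reverse).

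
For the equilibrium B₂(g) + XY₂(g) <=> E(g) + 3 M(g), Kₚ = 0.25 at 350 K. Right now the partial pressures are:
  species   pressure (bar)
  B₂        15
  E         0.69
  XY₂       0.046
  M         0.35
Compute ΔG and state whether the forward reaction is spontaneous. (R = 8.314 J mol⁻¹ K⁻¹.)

ΔG = -5.13 kJ/mol; the forward reaction is spontaneous

Qₚ = P(E)·P(M)³ / (P(B₂)·P(XY₂)) = (0.69)·(0.35)³ / ((15)·(0.046)) = 0.0429
ΔG = RT ln(Qₚ/Kₚ) = (8.314 J mol⁻¹ K⁻¹)(350 K) × ln(0.0429/0.25)
   = (2.910 kJ/mol)(-1.763) = -5.13 kJ/mol
ΔG < 0, so the forward reaction is spontaneous (proceeds forward).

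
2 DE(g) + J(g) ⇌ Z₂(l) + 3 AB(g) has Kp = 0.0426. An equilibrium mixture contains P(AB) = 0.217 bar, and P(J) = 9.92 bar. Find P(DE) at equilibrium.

(Z₂ is a pure liquid — omitted from Kp.)
At equilibrium, Kp = P(AB)³ / (P(DE)²·P(J)) = 0.0426.
(0.217)³ / ((P(DE))²·(9.92)) = 0.0426
P(DE)² = 0.0242 ⇒ P(DE) = 0.155 bar

P(DE) = 0.155 bar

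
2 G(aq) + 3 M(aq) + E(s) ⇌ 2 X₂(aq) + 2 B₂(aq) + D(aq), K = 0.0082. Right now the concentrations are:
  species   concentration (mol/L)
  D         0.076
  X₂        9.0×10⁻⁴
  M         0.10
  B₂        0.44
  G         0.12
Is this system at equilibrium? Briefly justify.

no; Q < K, reaction proceeds forward

(E is a pure solid — omitted from Q.)
Q = [X₂]²·[B₂]²·[D] / ([G]²·[M]³) = (9.0×10⁻⁴)²·(0.44)²·(0.076) / ((0.12)²·(0.10)³) = 8.3×10⁻⁴
Q = 8.3×10⁻⁴ < K = 0.0082: net forward reaction.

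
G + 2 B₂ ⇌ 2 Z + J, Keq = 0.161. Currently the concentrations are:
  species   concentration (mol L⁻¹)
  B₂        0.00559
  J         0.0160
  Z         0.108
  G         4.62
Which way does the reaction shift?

in the reverse direction

Q = [Z]²·[J] / ([G]·[B₂]²) = (0.108)²·(0.0160) / ((4.62)·(0.00559)²) = 1.29
Q = 1.29 > Keq = 0.161, so the reverse reaction proceeds.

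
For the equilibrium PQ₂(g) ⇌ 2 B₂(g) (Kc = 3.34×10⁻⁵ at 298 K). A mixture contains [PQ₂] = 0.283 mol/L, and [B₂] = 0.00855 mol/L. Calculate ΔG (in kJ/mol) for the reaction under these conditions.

Qc = [B₂]² / [PQ₂] = (0.00855)² / (0.283) = 2.58×10⁻⁴
ΔG = RT ln(Qc/Kc) = (8.314 J mol⁻¹ K⁻¹)(298 K) × ln(2.58×10⁻⁴/3.34×10⁻⁵)
   = (2.478 kJ/mol)(2.044) = 5.07 kJ/mol
ΔG > 0, so the forward reaction is non-spontaneous (proceeds in reverse).

ΔG = 5.07 kJ/mol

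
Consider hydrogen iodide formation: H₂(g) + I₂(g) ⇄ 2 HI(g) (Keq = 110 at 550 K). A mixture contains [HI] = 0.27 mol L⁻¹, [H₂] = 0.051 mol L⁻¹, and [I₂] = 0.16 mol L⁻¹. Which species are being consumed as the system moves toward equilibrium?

H₂, I₂ (reactants)

Q = [HI]² / ([H₂]·[I₂]) = (0.27)² / ((0.051)·(0.16)) = 8.9
Q = 8.9 < Keq = 110: net forward reaction.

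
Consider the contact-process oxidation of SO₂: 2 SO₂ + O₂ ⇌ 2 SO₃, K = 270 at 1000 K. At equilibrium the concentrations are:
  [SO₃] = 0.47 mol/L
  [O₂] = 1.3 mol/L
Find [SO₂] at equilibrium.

At equilibrium, K = [SO₃]² / ([SO₂]²·[O₂]) = 270.
(0.47)² / (([SO₂])²·(1.3)) = 270
[SO₂]² = 6.29×10⁻⁴ ⇒ [SO₂] = 0.025 mol/L

[SO₂] = 0.025 mol/L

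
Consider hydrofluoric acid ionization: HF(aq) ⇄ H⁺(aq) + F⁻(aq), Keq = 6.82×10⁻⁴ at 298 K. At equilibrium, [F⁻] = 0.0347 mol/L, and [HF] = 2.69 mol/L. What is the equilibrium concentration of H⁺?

[H⁺] = 0.0529 mol/L

At equilibrium, Keq = [H⁺]·[F⁻] / [HF] = 6.82×10⁻⁴.
([H⁺])·(0.0347) / (2.69) = 6.82×10⁻⁴
[H⁺] = 0.0529 mol/L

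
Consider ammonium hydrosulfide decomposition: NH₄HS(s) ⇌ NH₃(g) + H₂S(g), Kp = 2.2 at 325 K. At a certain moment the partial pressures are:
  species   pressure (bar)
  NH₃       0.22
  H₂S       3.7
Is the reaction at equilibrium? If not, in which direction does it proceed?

to the right

(NH₄HS is a pure solid — omitted from Qp.)
Qp = P(NH₃)·P(H₂S) = (0.22)·(3.7) = 0.81
Qp = 0.81 < Kp = 2.2, so the forward reaction proceeds.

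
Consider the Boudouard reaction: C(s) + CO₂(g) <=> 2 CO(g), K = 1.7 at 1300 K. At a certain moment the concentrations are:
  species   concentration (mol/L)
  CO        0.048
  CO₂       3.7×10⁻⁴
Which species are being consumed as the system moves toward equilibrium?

CO (products)

(C is a pure solid — omitted from Q.)
Q = [CO]² / [CO₂] = (0.048)² / (3.7×10⁻⁴) = 6.2
Q = 6.2 > K = 1.7: net reverse reaction.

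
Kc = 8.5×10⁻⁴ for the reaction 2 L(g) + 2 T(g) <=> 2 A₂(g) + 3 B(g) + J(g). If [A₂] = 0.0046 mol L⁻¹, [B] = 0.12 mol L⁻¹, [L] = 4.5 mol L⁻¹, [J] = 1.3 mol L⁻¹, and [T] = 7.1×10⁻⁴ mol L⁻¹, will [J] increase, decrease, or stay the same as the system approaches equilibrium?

Qc = [A₂]²·[B]³·[J] / ([L]²·[T]²) = (0.0046)²·(0.12)³·(1.3) / ((4.5)²·(7.1×10⁻⁴)²) = 0.0047
Qc = 0.0047 > Kc = 8.5×10⁻⁴: net reverse reaction.
J is a product, so it decreases.

decrease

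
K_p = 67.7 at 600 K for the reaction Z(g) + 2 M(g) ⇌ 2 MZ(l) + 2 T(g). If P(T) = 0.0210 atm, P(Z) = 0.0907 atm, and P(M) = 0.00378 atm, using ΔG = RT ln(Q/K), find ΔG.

(MZ is a pure liquid — omitted from Q_p.)
Q_p = P(T)² / (P(Z)·P(M)²) = (0.0210)² / ((0.0907)·(0.00378)²) = 340
ΔG = RT ln(Q_p/K_p) = (8.314 J mol⁻¹ K⁻¹)(600 K) × ln(340/67.7)
   = (4.988 kJ/mol)(1.614) = 8.05 kJ/mol
ΔG > 0, so the forward reaction is non-spontaneous (proceeds in reverse).

ΔG = 8.05 kJ/mol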